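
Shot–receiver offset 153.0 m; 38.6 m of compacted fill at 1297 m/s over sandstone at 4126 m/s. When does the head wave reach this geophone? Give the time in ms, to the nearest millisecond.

94 ms

θ_c = arcsin(V₁/V₂) = arcsin(1297/4126) = 18.32°, cos θ_c = 0.9493.
Intercept time tᵢ = 2h cos θ_c / V₁ = 2·38.6·0.9493/1297 = 0.05650 s.
t = x/V₂ + tᵢ = 153.0/4126 + 0.05650 = 0.09359 s.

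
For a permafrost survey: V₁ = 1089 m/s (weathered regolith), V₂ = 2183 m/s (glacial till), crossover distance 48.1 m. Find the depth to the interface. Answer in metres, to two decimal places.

13.91 m

h = (x_cross/2)·√((V₂−V₁)/(V₂+V₁)).
(V₂−V₁)/(V₂+V₁) = (2183−1089)/(2183+1089) = 0.3344; √ = 0.5782.
h = (48.1/2)·0.5782 = 13.91 m.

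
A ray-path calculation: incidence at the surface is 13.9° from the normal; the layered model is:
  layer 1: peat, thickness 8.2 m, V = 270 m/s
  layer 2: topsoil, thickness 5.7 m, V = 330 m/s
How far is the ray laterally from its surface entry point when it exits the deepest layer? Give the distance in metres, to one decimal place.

3.8 m

Apply Snell's law at each interface; in layer i the horizontal offset is hᵢ·tan θᵢ.
Layer 1: θ = 13.90°; offset = 8.2·tan 13.90° = 2.029 m.
Layer 2: sin θ = 330·sin 13.9°/270 = 0.2936, θ = 17.07°; offset = 5.7·tan 17.07° = 1.751 m.
Summing the layer offsets gives 3.780 m.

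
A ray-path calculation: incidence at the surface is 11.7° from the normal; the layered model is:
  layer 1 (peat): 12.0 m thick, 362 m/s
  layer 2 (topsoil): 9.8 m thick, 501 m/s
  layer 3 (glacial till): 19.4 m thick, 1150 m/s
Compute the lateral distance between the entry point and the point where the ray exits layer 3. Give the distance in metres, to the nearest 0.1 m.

21.7 m

p = sin θ₁/V₁ = sin 11.7°/362 = 5.6019e-04 s/m is conserved through the stack.
Layer 1: θ = 11.70°; offset = 12.0·tan 11.70° = 2.485 m.
Layer 2: sin θ = p·501 = 0.2807 → θ = 16.30°; offset = 9.8·tan 16.30° = 2.866 m.
Layer 3: sin θ = p·1150 = 0.6442 → θ = 40.11°; offset = 19.4·tan 40.11° = 16.340 m.
Σ offsets = 21.691 m.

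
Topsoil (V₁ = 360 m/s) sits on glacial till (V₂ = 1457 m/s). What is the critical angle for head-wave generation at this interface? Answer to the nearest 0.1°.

At critical incidence the refracted ray runs along the interface (θ₂ = 90°), so sin θ_c = V₁/V₂.
θ_c = arcsin(360/1457) = arcsin 0.2471 = 14.30°.

14.3°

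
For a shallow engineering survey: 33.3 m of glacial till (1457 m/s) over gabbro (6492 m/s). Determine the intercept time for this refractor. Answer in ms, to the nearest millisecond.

tᵢ = 2h·√(V₂²−V₁²)/(V₁V₂).
√(V₂²−V₁²) = √(6492²−1457²) = 6326.4 m/s.
tᵢ = 2·33.3·6326.4/(1457·6492) = 0.04454 s.

45 ms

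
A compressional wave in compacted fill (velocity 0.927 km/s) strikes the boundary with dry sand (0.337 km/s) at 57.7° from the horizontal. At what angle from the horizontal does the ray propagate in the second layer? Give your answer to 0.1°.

Angle from the normal: 90° − 57.7° = 32.3°.
sin θ₁/V₁ = sin θ₂/V₂ ⇒ sin θ₂ = 0.337·sin 32.3°/0.927 = 0.337·0.5344/0.927 = 0.1943.
θ₂ = arcsin 0.1943 = 11.20° from the normal.
From the interface: 90° − 11.20° = 78.80°.

78.8°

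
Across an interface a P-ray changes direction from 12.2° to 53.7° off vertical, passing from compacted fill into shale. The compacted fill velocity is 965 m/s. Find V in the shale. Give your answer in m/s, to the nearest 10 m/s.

sin 12.2° = 0.2113; sin 53.7° = 0.8059.
V₂ = V₁·(sin θ₂/sin θ₁) = 965·(0.8059/0.2113) = 3680.22 m/s.

3680 m/s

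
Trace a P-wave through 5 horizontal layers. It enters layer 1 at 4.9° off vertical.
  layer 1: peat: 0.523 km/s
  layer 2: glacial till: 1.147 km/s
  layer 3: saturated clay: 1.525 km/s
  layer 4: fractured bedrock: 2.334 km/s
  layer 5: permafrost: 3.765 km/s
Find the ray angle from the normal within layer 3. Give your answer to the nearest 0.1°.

Ray parameter p = sin 4.9° / 0.523 = 1.6332e-01 s/km.
sin θ_3 = p·V_3 = 1.6332e-01 × 1.525 = 0.2491.
θ_3 = 14.42° from the vertical.

14.4°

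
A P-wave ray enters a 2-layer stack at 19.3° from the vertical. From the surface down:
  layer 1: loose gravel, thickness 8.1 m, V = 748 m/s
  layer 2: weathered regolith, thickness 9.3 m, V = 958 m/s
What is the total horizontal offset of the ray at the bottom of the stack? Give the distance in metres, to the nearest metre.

Ray parameter p = sin 19.3° / 748 m/s = 4.4186e-04 s/m.
Layer 1: θ = 19.30°; offset = 8.1·tan 19.30° = 2.837 m.
Layer 2: sin θ = p·958 = 0.4233 → θ = 25.04°; offset = 9.3·tan 25.04° = 4.345 m.
Summing the layer offsets gives 7.182 m.

7 m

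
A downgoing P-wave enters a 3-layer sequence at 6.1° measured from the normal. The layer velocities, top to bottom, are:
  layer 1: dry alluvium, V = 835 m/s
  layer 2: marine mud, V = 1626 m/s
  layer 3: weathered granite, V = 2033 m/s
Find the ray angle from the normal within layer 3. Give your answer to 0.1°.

15.0°

Ray parameter p = sin 6.1° / 835 = 1.2726e-04 s/m.
sin θ_3 = p·V_3 = 1.2726e-04 × 2033 = 0.2587.
θ_3 = 14.99° from the vertical.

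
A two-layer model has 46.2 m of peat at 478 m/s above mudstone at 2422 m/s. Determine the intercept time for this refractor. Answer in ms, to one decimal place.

189.5 ms

θ_c = arcsin(V₁/V₂) = arcsin(478/2422) = 11.38°; cos θ_c = 0.9803.
tᵢ = 2h·cos θ_c / V₁ = 2·46.2·0.9803 / 478 = 0.18950 s.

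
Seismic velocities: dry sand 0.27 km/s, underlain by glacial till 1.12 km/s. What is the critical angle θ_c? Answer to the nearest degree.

14°

At critical incidence the refracted ray runs along the interface (θ₂ = 90°), so sin θ_c = V₁/V₂.
θ_c = arcsin(0.27/1.12) = arcsin 0.2411 = 13.95°.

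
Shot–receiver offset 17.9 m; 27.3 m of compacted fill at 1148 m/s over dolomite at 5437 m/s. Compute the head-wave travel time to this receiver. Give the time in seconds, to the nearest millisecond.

0.050 s

t = x/V₂ + 2h·√(V₂²−V₁²)/(V₁V₂).
√(V₂²−V₁²) = √(5437²−1148²) = 5314.4 m/s; delay term = 2·27.3·5314.4/(1148·5437) = 0.04649 s.
t = 17.9/5437 + 0.04649 = 0.04978 s.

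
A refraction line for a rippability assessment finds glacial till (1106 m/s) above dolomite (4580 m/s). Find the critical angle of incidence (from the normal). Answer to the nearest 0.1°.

Critical incidence: sin θ_c = V₁/V₂ = 1106/4580 = 0.2415.
θ_c = arcsin 0.2415 = 13.97°.

14.0°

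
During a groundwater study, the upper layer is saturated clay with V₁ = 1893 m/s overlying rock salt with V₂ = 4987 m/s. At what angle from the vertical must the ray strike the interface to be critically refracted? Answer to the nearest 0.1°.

22.3°

Critical incidence: sin θ_c = V₁/V₂ = 1893/4987 = 0.3796.
θ_c = arcsin 0.3796 = 22.31°.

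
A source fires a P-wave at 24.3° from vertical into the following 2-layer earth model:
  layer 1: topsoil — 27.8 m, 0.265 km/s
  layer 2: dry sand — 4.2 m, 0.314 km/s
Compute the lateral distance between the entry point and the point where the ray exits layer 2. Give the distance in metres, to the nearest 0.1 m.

Apply Snell's law at each interface; in layer i the horizontal offset is hᵢ·tan θᵢ.
Layer 1: θ = 24.30°; offset = 27.8·tan 24.30° = 12.552 m.
Layer 2: sin θ = 0.314·sin 24.3°/0.265 = 0.4876, θ = 29.18°; offset = 4.2·tan 29.18° = 2.346 m.
Σ offsets = 14.898 m.

14.9 m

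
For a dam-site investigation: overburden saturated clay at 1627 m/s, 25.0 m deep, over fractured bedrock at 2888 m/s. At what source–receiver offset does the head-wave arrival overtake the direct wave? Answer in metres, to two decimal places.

94.61 m

x_cross = 2h·√((V₂+V₁)/(V₂−V₁)).
(V₂+V₁)/(V₂−V₁) = (2888+1627)/(2888−1627) = 3.5805; √ = 1.8922.
x_cross = 2·25.0·1.8922 = 94.61 m.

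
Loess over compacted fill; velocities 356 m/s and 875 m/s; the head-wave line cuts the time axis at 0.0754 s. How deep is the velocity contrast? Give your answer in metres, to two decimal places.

h = tᵢ·V₁·V₂ / (2·√(V₂²−V₁²)).
√(V₂²−V₁²) = √(875² − 356²) = 799.3 m/s.
h = 0.0754 s × 356 × 875 / (2 × 799.3) = 14.69 m.

14.69 m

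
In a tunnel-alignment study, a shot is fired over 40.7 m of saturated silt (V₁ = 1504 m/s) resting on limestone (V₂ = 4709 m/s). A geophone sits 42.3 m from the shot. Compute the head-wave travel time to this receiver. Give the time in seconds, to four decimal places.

t = x/V₂ + 2h·√(V₂²−V₁²)/(V₁V₂).
√(V₂²−V₁²) = √(4709²−1504²) = 4462.4 m/s; delay term = 2·40.7·4462.4/(1504·4709) = 0.05129 s.
t = 42.3/4709 + 0.05129 = 0.06027 s.

0.0603 s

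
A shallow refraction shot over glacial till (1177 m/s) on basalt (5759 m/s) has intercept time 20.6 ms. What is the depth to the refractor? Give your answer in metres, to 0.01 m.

12.38 m

h = tᵢ·V₁·V₂ / (2·√(V₂²−V₁²)).
√(V₂²−V₁²) = √(5759² − 1177²) = 5637.4 m/s.
h = 0.0206 s × 1177 × 5759 / (2 × 5637.4) = 12.38 m.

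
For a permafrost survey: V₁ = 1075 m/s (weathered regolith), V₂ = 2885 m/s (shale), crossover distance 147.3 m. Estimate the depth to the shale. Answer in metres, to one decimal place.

x_cross = 2h·√((V₂+V₁)/(V₂−V₁)) → h = x_cross / (2·√((V₂+V₁)/(V₂−V₁))).
√((V₂+V₁)/(V₂−V₁)) = √((2885+1075)/(2885−1075)) = 1.4791.
h = 147.3 / (2·1.4791) = 49.79 m.

49.8 m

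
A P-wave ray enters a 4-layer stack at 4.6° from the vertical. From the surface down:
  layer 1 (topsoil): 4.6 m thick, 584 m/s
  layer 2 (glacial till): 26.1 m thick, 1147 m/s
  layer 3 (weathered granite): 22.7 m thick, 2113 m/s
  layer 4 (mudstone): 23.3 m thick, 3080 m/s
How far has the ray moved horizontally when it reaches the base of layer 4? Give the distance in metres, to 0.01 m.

22.29 m

p = sin θ₁/V₁ = sin 4.6°/584 = 1.3733e-04 s/m is conserved through the stack.
Layer 1: θ = 4.60°; offset = 4.6·tan 4.60° = 0.3701 m.
Layer 2: sin θ = p·1147 = 0.1575 → θ = 9.06°; offset = 26.1·tan 9.06° = 4.1631 m.
Layer 3: sin θ = p·2113 = 0.2902 → θ = 16.87°; offset = 22.7·tan 16.87° = 6.8830 m.
Layer 4: sin θ = p·3080 = 0.4230 → θ = 25.02°; offset = 23.3·tan 25.02° = 10.8759 m.
Σ offsets = 22.2921 m.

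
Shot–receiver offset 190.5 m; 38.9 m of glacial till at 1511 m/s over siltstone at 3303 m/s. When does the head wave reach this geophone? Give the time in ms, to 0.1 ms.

t = x/V₂ + 2h·√(V₂²−V₁²)/(V₁V₂).
√(V₂²−V₁²) = √(3303²−1511²) = 2937.1 m/s; delay term = 2·38.9·2937.1/(1511·3303) = 0.04579 s.
t = 190.5/3303 + 0.04579 = 0.10346 s.

103.5 ms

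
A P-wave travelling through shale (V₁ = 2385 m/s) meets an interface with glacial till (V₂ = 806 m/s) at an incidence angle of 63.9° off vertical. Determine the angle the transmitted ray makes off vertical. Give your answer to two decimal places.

17.67°

sin θ₁/V₁ = sin θ₂/V₂ ⇒ sin θ₂ = 806·sin 63.9°/2385 = 806·0.8980/2385 = 0.3035.
θ₂ = sin⁻¹(0.3035) = 17.67° (from vertical).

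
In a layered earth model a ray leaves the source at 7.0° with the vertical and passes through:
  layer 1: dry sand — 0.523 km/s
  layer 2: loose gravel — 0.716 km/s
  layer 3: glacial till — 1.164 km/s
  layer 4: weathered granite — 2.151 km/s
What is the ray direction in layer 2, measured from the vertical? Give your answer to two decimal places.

9.60°

Snell's law across each interface conserves sin θ / V, so sin θ_2 = V_2·sin θ₁/V₁.
sin θ_2 = 0.716 × sin 7.0° / 0.523 = 0.1668.
θ_2 = 9.60° from the vertical.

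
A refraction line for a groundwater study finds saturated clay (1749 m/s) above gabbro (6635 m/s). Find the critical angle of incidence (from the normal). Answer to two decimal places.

15.28°

Critical incidence: sin θ_c = V₁/V₂ = 1749/6635 = 0.2636.
θ_c = arcsin 0.2636 = 15.28°.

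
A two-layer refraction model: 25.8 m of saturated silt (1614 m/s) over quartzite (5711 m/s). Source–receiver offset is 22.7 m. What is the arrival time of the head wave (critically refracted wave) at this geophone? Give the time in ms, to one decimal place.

34.6 ms

t = x/V₂ + 2h·√(V₂²−V₁²)/(V₁V₂).
√(V₂²−V₁²) = √(5711²−1614²) = 5478.2 m/s; delay term = 2·25.8·5478.2/(1614·5711) = 0.03067 s.
t = 22.7/5711 + 0.03067 = 0.03464 s.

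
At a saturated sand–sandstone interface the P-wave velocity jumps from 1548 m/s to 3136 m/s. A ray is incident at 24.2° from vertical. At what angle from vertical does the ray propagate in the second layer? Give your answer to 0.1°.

sin θ₁/V₁ = sin θ₂/V₂ ⇒ sin θ₂ = 3136·sin 24.2°/1548 = 3136·0.4099/1548 = 0.8304.
θ₂ = sin⁻¹(0.8304) = 56.14° (from vertical).

56.1°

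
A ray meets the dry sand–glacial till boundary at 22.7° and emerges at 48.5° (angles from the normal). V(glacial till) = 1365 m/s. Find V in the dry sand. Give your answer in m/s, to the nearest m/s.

Snell's law: sin 22.7°/V₁ = sin 48.5°/V₂.
V₁ = V₂·sin 22.7°/sin 48.5° = 1365 × 0.5153 = 703.33 m/s.

703 m/s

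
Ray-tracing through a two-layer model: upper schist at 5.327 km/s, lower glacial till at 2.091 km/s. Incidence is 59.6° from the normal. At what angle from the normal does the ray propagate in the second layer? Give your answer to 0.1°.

19.8°

Snell's law: sin θ₂ = (V₂/V₁)·sin θ₁ = (2.091/5.327)·sin 59.6° = 0.3386.
θ₂ = sin⁻¹(0.3386) = 19.79° (from vertical).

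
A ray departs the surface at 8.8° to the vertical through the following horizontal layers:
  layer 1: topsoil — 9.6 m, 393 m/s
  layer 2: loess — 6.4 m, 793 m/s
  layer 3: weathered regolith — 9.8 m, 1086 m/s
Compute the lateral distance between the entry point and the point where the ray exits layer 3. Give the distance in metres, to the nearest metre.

8 m

Apply Snell's law at each interface; in layer i the horizontal offset is hᵢ·tan θᵢ.
Layer 1: θ = 8.80°; offset = 9.6·tan 8.80° = 1.486 m.
Layer 2: sin θ = 793·sin 8.8°/393 = 0.3087, θ = 17.98°; offset = 6.4·tan 17.98° = 2.077 m.
Layer 3: sin θ = 1086·sin 8.8°/393 = 0.4228, θ = 25.01°; offset = 9.8·tan 25.01° = 4.572 m.
Summing the layer offsets gives 8.135 m.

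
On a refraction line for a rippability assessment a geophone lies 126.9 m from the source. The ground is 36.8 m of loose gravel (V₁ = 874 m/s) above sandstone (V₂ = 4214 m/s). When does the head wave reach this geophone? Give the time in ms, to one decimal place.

t = x/V₂ + 2h·√(V₂²−V₁²)/(V₁V₂).
√(V₂²−V₁²) = √(4214²−874²) = 4122.4 m/s; delay term = 2·36.8·4122.4/(874·4214) = 0.08238 s.
t = 126.9/4214 + 0.08238 = 0.11249 s.

112.5 ms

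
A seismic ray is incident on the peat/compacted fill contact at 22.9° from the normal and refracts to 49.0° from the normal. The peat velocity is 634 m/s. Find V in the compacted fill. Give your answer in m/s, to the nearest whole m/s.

1230 m/s

sin 22.9° = 0.3891; sin 49.0° = 0.7547.
V₂ = V₁·(sin θ₂/sin θ₁) = 634·(0.7547/0.3891) = 1229.65 m/s.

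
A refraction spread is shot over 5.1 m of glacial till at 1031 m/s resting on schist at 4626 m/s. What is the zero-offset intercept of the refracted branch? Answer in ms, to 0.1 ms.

9.6 ms

θ_c = arcsin(V₁/V₂) = arcsin(1031/4626) = 12.88°; cos θ_c = 0.9748.
tᵢ = 2h·cos θ_c / V₁ = 2·5.1·0.9748 / 1031 = 0.00964 s.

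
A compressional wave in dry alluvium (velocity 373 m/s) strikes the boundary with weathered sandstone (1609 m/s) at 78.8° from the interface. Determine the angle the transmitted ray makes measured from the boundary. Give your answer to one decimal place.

33.1°

Angle from the normal: 90° − 78.8° = 11.2°.
sin θ₁/V₁ = sin θ₂/V₂ ⇒ sin θ₂ = 1609·sin 11.2°/373 = 1609·0.1942/373 = 0.8379.
θ₂ = arcsin 0.8379 = 56.92° from the normal.
From the interface: 90° − 56.92° = 33.08°.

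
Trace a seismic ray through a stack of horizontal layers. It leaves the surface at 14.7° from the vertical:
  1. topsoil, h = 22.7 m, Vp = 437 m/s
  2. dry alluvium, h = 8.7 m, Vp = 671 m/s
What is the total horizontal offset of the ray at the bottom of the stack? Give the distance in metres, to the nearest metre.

Apply Snell's law at each interface; in layer i the horizontal offset is hᵢ·tan θᵢ.
Layer 1: θ = 14.70°; offset = 22.7·tan 14.70° = 5.955 m.
Layer 2: sin θ = 671·sin 14.7°/437 = 0.3896, θ = 22.93°; offset = 8.7·tan 22.93° = 3.681 m.
Σ offsets = 9.636 m.

10 m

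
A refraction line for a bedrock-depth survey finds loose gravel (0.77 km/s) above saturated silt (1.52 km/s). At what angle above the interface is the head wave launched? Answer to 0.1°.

Critical incidence: sin θ_c = V₁/V₂ = 0.77/1.52 = 0.5066.
θ_c = arcsin 0.5066 = 30.44°.
Measured from the interface: 90° − 30.44° = 59.56°.

59.6°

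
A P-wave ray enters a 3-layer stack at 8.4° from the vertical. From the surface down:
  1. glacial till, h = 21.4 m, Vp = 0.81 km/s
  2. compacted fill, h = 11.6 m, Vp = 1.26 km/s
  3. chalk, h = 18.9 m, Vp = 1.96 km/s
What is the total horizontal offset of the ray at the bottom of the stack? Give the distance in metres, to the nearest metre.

13 m

Apply Snell's law at each interface; in layer i the horizontal offset is hᵢ·tan θᵢ.
Layer 1: θ = 8.40°; offset = 21.4·tan 8.40° = 3.160 m.
Layer 2: sin θ = 1.26·sin 8.4°/0.81 = 0.2272, θ = 13.13°; offset = 11.6·tan 13.13° = 2.707 m.
Layer 3: sin θ = 1.96·sin 8.4°/0.81 = 0.3535, θ = 20.70°; offset = 18.9·tan 20.70° = 7.142 m.
Total horizontal offset = 13.009 m.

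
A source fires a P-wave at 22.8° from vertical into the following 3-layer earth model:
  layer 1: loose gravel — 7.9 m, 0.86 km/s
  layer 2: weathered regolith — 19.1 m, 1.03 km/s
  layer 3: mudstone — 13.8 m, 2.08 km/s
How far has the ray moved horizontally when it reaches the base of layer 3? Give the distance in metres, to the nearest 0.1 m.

Ray parameter p = sin 22.8° / 0.86 km/s = 4.5060e-01 s/km.
Layer 1: θ = 22.80°; offset = 7.9·tan 22.80° = 3.321 m.
Layer 2: sin θ = p·1.03 = 0.4641 → θ = 27.65°; offset = 19.1·tan 27.65° = 10.008 m.
Layer 3: sin θ = p·2.08 = 0.9372 → θ = 69.59°; offset = 13.8·tan 69.59° = 37.096 m.
Σ offsets = 50.424 m.

50.4 m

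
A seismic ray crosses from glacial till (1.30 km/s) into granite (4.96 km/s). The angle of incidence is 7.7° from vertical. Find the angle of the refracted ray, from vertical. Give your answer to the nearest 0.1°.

sin θ₁/V₁ = sin θ₂/V₂ ⇒ sin θ₂ = 4.96·sin 7.7°/1.30 = 4.96·0.1340/1.30 = 0.5112.
θ₂ = arcsin 0.5112 = 30.74° from the normal.

30.7°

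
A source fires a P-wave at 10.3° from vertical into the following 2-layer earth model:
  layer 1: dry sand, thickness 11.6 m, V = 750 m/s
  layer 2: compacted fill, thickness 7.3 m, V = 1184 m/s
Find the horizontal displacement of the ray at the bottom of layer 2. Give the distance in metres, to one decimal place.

4.3 m

Apply Snell's law at each interface; in layer i the horizontal offset is hᵢ·tan θᵢ.
Layer 1: θ = 10.30°; offset = 11.6·tan 10.30° = 2.108 m.
Layer 2: sin θ = 1184·sin 10.3°/750 = 0.2823, θ = 16.40°; offset = 7.3·tan 16.40° = 2.148 m.
Total horizontal offset = 4.256 m.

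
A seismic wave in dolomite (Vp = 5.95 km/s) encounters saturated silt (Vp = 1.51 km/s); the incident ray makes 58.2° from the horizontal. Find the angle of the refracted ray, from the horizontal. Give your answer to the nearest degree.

Angle from the normal: 90° − 58.2° = 31.8°.
Snell's law: sin θ₂ = (V₂/V₁)·sin θ₁ = (1.51/5.95)·sin 31.8° = 0.1337.
θ₂ = sin⁻¹(0.1337) = 7.69° (from vertical).
From the interface: 90° − 7.69° = 82.31°.

82°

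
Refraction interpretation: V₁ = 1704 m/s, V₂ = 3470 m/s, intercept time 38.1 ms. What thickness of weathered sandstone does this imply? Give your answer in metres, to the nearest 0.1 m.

37.3 m

θ_c = arcsin(1704/3470) = 29.41°; cos θ_c = 0.8711.
tᵢ = 2h cos θ_c/V₁ ⇒ h = tᵢ·V₁/(2 cos θ_c) = 0.0381·1704/(2·0.8711) = 37.26 m.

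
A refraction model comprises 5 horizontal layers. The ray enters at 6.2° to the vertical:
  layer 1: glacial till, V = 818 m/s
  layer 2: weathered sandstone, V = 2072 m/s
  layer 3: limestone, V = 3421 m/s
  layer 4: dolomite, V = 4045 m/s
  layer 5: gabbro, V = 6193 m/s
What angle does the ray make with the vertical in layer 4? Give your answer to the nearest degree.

Ray parameter p = sin 6.2° / 818 = 1.3203e-04 s/m.
sin θ_4 = p·V_4 = 1.3203e-04 × 4045 = 0.5341.
θ_4 = arcsin 0.5341 = 32.28°.

32°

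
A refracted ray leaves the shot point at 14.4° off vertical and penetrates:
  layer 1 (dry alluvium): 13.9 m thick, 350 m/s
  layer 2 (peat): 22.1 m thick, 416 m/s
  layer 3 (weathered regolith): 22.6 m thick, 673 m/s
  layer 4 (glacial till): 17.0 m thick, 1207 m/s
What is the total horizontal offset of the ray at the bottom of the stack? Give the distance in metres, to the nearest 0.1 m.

Apply Snell's law at each interface; in layer i the horizontal offset is hᵢ·tan θᵢ.
Layer 1: θ = 14.40°; offset = 13.9·tan 14.40° = 3.569 m.
Layer 2: sin θ = 416·sin 14.4°/350 = 0.2956, θ = 17.19°; offset = 22.1·tan 17.19° = 6.838 m.
Layer 3: sin θ = 673·sin 14.4°/350 = 0.4782, θ = 28.57°; offset = 22.6·tan 28.57° = 12.305 m.
Layer 4: sin θ = 1207·sin 14.4°/350 = 0.8576, θ = 59.05°; offset = 17.0·tan 59.05° = 28.350 m.
Total horizontal offset = 51.062 m.

51.1 m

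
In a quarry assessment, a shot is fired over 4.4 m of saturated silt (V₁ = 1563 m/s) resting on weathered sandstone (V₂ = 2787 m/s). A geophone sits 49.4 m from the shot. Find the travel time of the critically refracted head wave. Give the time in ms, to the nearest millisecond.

t = x/V₂ + 2h·√(V₂²−V₁²)/(V₁V₂).
√(V₂²−V₁²) = √(2787²−1563²) = 2307.5 m/s; delay term = 2·4.4·2307.5/(1563·2787) = 0.00466 s.
t = 49.4/2787 + 0.00466 = 0.02239 s.

22 ms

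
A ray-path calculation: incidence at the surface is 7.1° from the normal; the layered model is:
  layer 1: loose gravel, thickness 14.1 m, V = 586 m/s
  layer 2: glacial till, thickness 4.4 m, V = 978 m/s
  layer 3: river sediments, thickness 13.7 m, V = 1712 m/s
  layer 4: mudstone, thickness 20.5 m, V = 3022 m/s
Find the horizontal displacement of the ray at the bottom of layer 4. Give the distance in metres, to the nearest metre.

Apply Snell's law at each interface; in layer i the horizontal offset is hᵢ·tan θᵢ.
Layer 1: θ = 7.10°; offset = 14.1·tan 7.10° = 1.756 m.
Layer 2: sin θ = 978·sin 7.1°/586 = 0.2063, θ = 11.90°; offset = 4.4·tan 11.90° = 0.928 m.
Layer 3: sin θ = 1712·sin 7.1°/586 = 0.3611, θ = 21.17°; offset = 13.7·tan 21.17° = 5.305 m.
Layer 4: sin θ = 3022·sin 7.1°/586 = 0.6374, θ = 39.60°; offset = 20.5·tan 39.60° = 16.959 m.
Total horizontal offset = 24.947 m.

25 m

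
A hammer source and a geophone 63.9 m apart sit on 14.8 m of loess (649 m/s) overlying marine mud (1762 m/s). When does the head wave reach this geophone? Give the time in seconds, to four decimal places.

t = x/V₂ + 2h·√(V₂²−V₁²)/(V₁V₂).
√(V₂²−V₁²) = √(1762²−649²) = 1638.1 m/s; delay term = 2·14.8·1638.1/(649·1762) = 0.04240 s.
t = 63.9/1762 + 0.04240 = 0.07867 s.

0.0787 s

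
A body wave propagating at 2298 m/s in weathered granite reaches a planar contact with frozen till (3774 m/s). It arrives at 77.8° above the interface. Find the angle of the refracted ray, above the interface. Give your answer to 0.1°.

69.7°

Angle from the normal: 90° − 77.8° = 12.2°.
sin θ₁/V₁ = sin θ₂/V₂ ⇒ sin θ₂ = 3774·sin 12.2°/2298 = 3774·0.2113/2298 = 0.3471.
θ₂ = sin⁻¹(0.3471) = 20.31° (from vertical).
From the interface: 90° − 20.31° = 69.69°.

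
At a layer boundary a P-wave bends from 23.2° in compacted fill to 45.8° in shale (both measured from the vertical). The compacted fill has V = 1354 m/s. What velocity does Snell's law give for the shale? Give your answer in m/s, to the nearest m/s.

sin 23.2° = 0.3939; sin 45.8° = 0.7169.
V₂ = V₁·(sin θ₂/sin θ₁) = 1354·(0.7169/0.3939) = 2464.06 m/s.

2464 m/s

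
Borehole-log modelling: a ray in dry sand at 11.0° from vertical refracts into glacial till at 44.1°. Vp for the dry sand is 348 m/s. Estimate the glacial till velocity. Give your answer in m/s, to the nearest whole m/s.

1269 m/s

sin 11.0° = 0.1908; sin 44.1° = 0.6959.
V₂ = V₁·(sin θ₂/sin θ₁) = 348·(0.6959/0.1908) = 1269.22 m/s.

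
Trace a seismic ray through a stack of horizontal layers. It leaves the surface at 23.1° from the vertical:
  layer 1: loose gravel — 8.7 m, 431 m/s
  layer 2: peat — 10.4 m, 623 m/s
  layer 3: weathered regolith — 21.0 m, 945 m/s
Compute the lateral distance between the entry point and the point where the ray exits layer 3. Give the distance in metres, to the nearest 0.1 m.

p = sin θ₁/V₁ = sin 23.1°/431 = 9.1029e-04 s/m is conserved through the stack.
Layer 1: θ = 23.10°; offset = 8.7·tan 23.10° = 3.711 m.
Layer 2: sin θ = p·623 = 0.5671 → θ = 34.55°; offset = 10.4·tan 34.55° = 7.161 m.
Layer 3: sin θ = p·945 = 0.8602 → θ = 59.34°; offset = 21.0·tan 59.34° = 35.428 m.
Total horizontal offset = 46.299 m.

46.3 m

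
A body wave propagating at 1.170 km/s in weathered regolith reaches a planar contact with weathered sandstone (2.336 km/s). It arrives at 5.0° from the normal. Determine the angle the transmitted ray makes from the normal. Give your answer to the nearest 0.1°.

10.0°

Snell's law: sin θ₂ = (V₂/V₁)·sin θ₁ = (2.336/1.170)·sin 5.0° = 0.1740.
θ₂ = arcsin 0.1740 = 10.02° from the normal.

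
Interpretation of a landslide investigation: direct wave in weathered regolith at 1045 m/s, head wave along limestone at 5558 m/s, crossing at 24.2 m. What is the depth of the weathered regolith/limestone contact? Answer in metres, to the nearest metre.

h = (x_cross/2)·√((V₂−V₁)/(V₂+V₁)).
(V₂−V₁)/(V₂+V₁) = (5558−1045)/(5558+1045) = 0.6835; √ = 0.8267.
h = (24.2/2)·0.8267 = 10.00 m.

10 m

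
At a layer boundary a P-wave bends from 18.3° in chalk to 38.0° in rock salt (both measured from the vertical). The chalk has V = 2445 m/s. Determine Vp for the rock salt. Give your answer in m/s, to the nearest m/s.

sin 18.3° = 0.3140; sin 38.0° = 0.6157.
V₂ = V₁·(sin θ₂/sin θ₁) = 2445·(0.6157/0.3140) = 4794.04 m/s.

4794 m/s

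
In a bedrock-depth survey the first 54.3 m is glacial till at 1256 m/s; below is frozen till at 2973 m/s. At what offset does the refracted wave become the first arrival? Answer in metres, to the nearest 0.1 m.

170.4 m

x_cross = 2h·√((V₂+V₁)/(V₂−V₁)).
(V₂+V₁)/(V₂−V₁) = (2973+1256)/(2973−1256) = 2.4630; √ = 1.5694.
x_cross = 2·54.3·1.5694 = 170.44 m.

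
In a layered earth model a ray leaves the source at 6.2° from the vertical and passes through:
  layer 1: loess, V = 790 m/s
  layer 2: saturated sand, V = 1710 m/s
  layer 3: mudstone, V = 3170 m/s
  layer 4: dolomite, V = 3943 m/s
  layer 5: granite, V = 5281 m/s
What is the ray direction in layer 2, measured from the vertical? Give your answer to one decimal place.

13.5°

Snell's law across each interface conserves sin θ / V, so sin θ_2 = V_2·sin θ₁/V₁.
sin θ_2 = 1710 × sin 6.2° / 790 = 0.2338.
θ_2 = 13.52° from the vertical.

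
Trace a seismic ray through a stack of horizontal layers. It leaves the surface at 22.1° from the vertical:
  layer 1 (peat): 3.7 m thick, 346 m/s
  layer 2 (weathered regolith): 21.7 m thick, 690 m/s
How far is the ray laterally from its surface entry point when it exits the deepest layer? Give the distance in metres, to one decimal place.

p = sin θ₁/V₁ = sin 22.1°/346 = 1.0874e-03 s/m is conserved through the stack.
Layer 1: θ = 22.10°; offset = 3.7·tan 22.10° = 1.502 m.
Layer 2: sin θ = p·690 = 0.7503 → θ = 48.61°; offset = 21.7·tan 48.61° = 24.626 m.
Total horizontal offset = 26.128 m.

26.1 m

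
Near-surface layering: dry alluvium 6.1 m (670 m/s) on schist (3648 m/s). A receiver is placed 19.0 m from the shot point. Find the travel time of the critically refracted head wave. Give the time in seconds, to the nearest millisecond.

0.023 s

t = x/V₂ + 2h·√(V₂²−V₁²)/(V₁V₂).
√(V₂²−V₁²) = √(3648²−670²) = 3585.9 m/s; delay term = 2·6.1·3585.9/(670·3648) = 0.01790 s.
t = 19.0/3648 + 0.01790 = 0.02311 s.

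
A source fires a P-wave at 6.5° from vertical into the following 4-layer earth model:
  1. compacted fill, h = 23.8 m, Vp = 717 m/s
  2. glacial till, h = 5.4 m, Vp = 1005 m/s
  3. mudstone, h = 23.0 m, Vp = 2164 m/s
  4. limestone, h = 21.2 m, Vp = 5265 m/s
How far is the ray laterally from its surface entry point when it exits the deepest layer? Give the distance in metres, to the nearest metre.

44 m

Apply Snell's law at each interface; in layer i the horizontal offset is hᵢ·tan θᵢ.
Layer 1: θ = 6.50°; offset = 23.8·tan 6.50° = 2.712 m.
Layer 2: sin θ = 1005·sin 6.5°/717 = 0.1587, θ = 9.13°; offset = 5.4·tan 9.13° = 0.868 m.
Layer 3: sin θ = 2164·sin 6.5°/717 = 0.3417, θ = 19.98°; offset = 23.0·tan 19.98° = 8.361 m.
Layer 4: sin θ = 5265·sin 6.5°/717 = 0.8313, θ = 56.23°; offset = 21.2·tan 56.23° = 31.702 m.
Total horizontal offset = 43.643 m.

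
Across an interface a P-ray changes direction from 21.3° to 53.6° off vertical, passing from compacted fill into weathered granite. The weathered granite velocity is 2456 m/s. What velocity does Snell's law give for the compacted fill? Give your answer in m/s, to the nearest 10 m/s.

Snell's law: sin 21.3°/V₁ = sin 53.6°/V₂.
V₁ = V₂·sin 21.3°/sin 53.6° = 2456 × 0.4513 = 1108.40 m/s.

1110 m/s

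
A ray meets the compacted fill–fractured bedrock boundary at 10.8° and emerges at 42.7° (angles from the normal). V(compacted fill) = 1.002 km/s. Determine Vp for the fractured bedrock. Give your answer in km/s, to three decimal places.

Snell's law: sin 10.8°/V₁ = sin 42.7°/V₂.
V₂ = V₁·sin 42.7°/sin 10.8° = 1.002 × 3.6191 = 3.626 km/s.

3.626 km/s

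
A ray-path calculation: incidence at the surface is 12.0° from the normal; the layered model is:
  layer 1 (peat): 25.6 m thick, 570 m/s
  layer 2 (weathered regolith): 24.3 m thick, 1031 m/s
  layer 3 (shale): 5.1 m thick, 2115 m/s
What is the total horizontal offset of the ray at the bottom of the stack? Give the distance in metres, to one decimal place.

Apply Snell's law at each interface; in layer i the horizontal offset is hᵢ·tan θᵢ.
Layer 1: θ = 12.00°; offset = 25.6·tan 12.00° = 5.441 m.
Layer 2: sin θ = 1031·sin 12.0°/570 = 0.3761, θ = 22.09°; offset = 24.3·tan 22.09° = 9.862 m.
Layer 3: sin θ = 2115·sin 12.0°/570 = 0.7715, θ = 50.49°; offset = 5.1·tan 50.49° = 6.184 m.
Σ offsets = 21.487 m.

21.5 m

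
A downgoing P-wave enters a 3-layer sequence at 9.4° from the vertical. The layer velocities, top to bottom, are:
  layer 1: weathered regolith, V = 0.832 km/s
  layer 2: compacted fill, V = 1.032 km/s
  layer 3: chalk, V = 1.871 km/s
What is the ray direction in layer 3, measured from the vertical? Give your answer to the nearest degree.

Ray parameter p = sin 9.4° / 0.832 = 1.9631e-01 s/km.
sin θ_3 = p·V_3 = 1.9631e-01 × 1.871 = 0.3673.
θ_3 = 21.55° from the vertical.

22°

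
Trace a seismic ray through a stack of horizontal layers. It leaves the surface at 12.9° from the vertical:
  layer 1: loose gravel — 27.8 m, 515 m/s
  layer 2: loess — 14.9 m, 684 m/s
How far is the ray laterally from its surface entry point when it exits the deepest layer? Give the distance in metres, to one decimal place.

11.0 m

Ray parameter p = sin 12.9° / 515 m/s = 4.3350e-04 s/m.
Layer 1: θ = 12.90°; offset = 27.8·tan 12.90° = 6.367 m.
Layer 2: sin θ = p·684 = 0.2965 → θ = 17.25°; offset = 14.9·tan 17.25° = 4.626 m.
Σ offsets = 10.993 m.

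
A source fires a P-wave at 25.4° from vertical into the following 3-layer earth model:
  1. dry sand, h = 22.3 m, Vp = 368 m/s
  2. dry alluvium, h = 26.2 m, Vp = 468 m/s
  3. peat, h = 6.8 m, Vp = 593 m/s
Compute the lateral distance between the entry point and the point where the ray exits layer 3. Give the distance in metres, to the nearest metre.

34 m

Apply Snell's law at each interface; in layer i the horizontal offset is hᵢ·tan θᵢ.
Layer 1: θ = 25.40°; offset = 22.3·tan 25.40° = 10.589 m.
Layer 2: sin θ = 468·sin 25.4°/368 = 0.5455, θ = 33.06°; offset = 26.2·tan 33.06° = 17.052 m.
Layer 3: sin θ = 593·sin 25.4°/368 = 0.6912, θ = 43.72°; offset = 6.8·tan 43.72° = 6.504 m.
Σ offsets = 34.145 m.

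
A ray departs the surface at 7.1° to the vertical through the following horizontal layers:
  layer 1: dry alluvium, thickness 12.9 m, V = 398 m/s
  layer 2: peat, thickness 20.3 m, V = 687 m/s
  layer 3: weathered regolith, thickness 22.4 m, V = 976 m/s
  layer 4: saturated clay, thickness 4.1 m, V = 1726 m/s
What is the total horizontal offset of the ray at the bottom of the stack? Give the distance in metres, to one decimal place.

15.8 m

Apply Snell's law at each interface; in layer i the horizontal offset is hᵢ·tan θᵢ.
Layer 1: θ = 7.10°; offset = 12.9·tan 7.10° = 1.607 m.
Layer 2: sin θ = 687·sin 7.1°/398 = 0.2134, θ = 12.32°; offset = 20.3·tan 12.32° = 4.433 m.
Layer 3: sin θ = 976·sin 7.1°/398 = 0.3031, θ = 17.64°; offset = 22.4·tan 17.64° = 7.125 m.
Layer 4: sin θ = 1726·sin 7.1°/398 = 0.5360, θ = 32.41°; offset = 4.1·tan 32.41° = 2.603 m.
Σ offsets = 15.768 m.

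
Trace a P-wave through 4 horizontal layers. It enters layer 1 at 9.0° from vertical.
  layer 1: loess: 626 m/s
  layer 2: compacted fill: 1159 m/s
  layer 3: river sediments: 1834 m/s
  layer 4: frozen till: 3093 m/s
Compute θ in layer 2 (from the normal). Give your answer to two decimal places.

Ray parameter p = sin 9.0° / 626 = 2.4990e-04 s/m.
sin θ_2 = p·V_2 = 2.4990e-04 × 1159 = 0.2896.
θ_2 = arcsin 0.2896 = 16.84°.

16.84°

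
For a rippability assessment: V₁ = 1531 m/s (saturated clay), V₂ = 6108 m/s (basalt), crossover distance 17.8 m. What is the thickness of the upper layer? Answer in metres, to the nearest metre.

7 m

h = (x_cross/2)·√((V₂−V₁)/(V₂+V₁)).
(V₂−V₁)/(V₂+V₁) = (6108−1531)/(6108+1531) = 0.5992; √ = 0.7741.
h = (17.8/2)·0.7741 = 6.89 m.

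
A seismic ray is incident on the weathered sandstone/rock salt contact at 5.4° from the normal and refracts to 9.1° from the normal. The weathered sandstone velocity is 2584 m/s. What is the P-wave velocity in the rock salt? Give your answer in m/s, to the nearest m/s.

Snell's law: sin 5.4°/V₁ = sin 9.1°/V₂.
V₂ = V₁·sin 9.1°/sin 5.4° = 2584 × 1.6806 = 4342.66 m/s.

4343 m/s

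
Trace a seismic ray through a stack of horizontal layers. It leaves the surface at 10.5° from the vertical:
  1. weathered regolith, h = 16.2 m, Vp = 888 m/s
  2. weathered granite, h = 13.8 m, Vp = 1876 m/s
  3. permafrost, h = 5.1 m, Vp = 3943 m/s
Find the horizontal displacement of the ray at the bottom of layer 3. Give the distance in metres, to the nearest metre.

Apply Snell's law at each interface; in layer i the horizontal offset is hᵢ·tan θᵢ.
Layer 1: θ = 10.50°; offset = 16.2·tan 10.50° = 3.002 m.
Layer 2: sin θ = 1876·sin 10.5°/888 = 0.3850, θ = 22.64°; offset = 13.8·tan 22.64° = 5.757 m.
Layer 3: sin θ = 3943·sin 10.5°/888 = 0.8092, θ = 54.02°; offset = 5.1·tan 54.02° = 7.024 m.
Σ offsets = 15.783 m.

16 m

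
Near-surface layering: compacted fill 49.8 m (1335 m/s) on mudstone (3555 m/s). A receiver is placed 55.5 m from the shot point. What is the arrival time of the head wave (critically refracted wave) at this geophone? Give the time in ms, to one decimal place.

84.8 ms

t = x/V₂ + 2h·√(V₂²−V₁²)/(V₁V₂).
√(V₂²−V₁²) = √(3555²−1335²) = 3294.8 m/s; delay term = 2·49.8·3294.8/(1335·3555) = 0.06915 s.
t = 55.5/3555 + 0.06915 = 0.08476 s.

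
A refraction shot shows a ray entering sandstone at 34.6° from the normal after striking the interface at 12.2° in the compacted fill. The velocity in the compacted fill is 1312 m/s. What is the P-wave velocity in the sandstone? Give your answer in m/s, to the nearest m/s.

sin 12.2° = 0.2113; sin 34.6° = 0.5678.
V₂ = V₁·(sin θ₂/sin θ₁) = 1312·(0.5678/0.2113) = 3525.43 m/s.

3525 m/s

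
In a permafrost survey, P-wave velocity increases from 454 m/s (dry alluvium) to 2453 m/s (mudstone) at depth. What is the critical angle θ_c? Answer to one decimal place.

Critical incidence: sin θ_c = V₁/V₂ = 454/2453 = 0.1851.
θ_c = arcsin 0.1851 = 10.67°.

10.7°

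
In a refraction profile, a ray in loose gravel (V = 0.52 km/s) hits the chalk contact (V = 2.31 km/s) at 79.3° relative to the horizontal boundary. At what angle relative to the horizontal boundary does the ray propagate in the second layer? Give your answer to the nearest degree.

Angle from the normal: 90° − 79.3° = 10.7°.
sin θ₁/V₁ = sin θ₂/V₂ ⇒ sin θ₂ = 2.31·sin 10.7°/0.52 = 2.31·0.1857/0.52 = 0.8248.
θ₂ = arcsin 0.8248 = 55.57° from the normal.
From the interface: 90° − 55.57° = 34.43°.

34°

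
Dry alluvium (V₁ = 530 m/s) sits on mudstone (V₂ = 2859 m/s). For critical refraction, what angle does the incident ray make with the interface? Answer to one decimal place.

At critical incidence the refracted ray runs along the interface (θ₂ = 90°), so sin θ_c = V₁/V₂.
θ_c = arcsin(530/2859) = arcsin 0.1854 = 10.68°.
Measured from the interface: 90° − 10.68° = 79.32°.

79.3°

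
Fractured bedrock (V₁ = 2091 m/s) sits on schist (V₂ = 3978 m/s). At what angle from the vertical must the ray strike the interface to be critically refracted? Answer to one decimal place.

31.7°

At critical incidence the refracted ray runs along the interface (θ₂ = 90°), so sin θ_c = V₁/V₂.
θ_c = arcsin(2091/3978) = arcsin 0.5256 = 31.71°.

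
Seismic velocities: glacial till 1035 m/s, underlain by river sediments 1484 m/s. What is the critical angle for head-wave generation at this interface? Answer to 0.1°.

44.2°

At critical incidence the refracted ray runs along the interface (θ₂ = 90°), so sin θ_c = V₁/V₂.
θ_c = arcsin(1035/1484) = arcsin 0.6974 = 44.22°.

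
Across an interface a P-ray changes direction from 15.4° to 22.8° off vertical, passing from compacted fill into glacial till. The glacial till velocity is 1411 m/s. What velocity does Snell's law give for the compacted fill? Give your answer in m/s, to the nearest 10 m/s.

970 m/s

Snell's law: sin 15.4°/V₁ = sin 22.8°/V₂.
V₁ = V₂·sin 15.4°/sin 22.8° = 1411 × 0.6853 = 966.93 m/s.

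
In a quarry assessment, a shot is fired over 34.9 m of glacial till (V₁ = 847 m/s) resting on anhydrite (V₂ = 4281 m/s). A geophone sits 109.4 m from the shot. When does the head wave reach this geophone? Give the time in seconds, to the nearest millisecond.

t = x/V₂ + 2h·√(V₂²−V₁²)/(V₁V₂).
√(V₂²−V₁²) = √(4281²−847²) = 4196.4 m/s; delay term = 2·34.9·4196.4/(847·4281) = 0.08078 s.
t = 109.4/4281 + 0.08078 = 0.10633 s.

0.106 s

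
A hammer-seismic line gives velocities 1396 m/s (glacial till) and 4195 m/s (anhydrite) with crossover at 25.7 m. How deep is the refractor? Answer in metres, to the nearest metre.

x_cross = 2h·√((V₂+V₁)/(V₂−V₁)) → h = x_cross / (2·√((V₂+V₁)/(V₂−V₁))).
√((V₂+V₁)/(V₂−V₁)) = √((4195+1396)/(4195−1396)) = 1.4133.
h = 25.7 / (2·1.4133) = 9.09 m.

9 m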